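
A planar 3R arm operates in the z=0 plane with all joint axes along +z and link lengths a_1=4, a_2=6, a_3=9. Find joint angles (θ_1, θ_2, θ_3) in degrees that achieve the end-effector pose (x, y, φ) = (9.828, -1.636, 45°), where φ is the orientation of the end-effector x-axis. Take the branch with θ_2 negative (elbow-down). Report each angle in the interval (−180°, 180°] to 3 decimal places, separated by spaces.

wrist centre = target − a_3·(cos φ, sin φ) = (3.4640, -8.0000)
cos θ_2 = (75.9989−4²−6²)/(2·4·6) = 0.5000; θ_2 = -60.0015° (elbow-down)
β = atan2(-8.0000,3.4640) = -66.5871°; ψ = atan2(-5.1962,6.9999) = -36.5877°
θ_1 = β − ψ = -29.9994°
θ_3 = φ − θ_1 − θ_2 = 135.0008° (wrapped to (-180°,180°])

-29.999 -60.001 135.001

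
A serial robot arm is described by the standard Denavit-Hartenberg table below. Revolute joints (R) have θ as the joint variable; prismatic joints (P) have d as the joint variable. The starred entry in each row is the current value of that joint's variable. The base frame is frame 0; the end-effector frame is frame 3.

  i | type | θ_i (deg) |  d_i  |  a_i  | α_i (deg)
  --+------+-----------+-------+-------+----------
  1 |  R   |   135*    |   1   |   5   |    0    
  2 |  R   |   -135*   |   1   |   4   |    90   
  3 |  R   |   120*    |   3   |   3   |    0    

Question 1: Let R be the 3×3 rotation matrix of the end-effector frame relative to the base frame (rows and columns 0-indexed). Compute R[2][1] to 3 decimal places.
-0.500

End-effector y-axis (col 1 of R) = (-0.8660,-0.0000,-0.5000)
R[2][1] = -0.5000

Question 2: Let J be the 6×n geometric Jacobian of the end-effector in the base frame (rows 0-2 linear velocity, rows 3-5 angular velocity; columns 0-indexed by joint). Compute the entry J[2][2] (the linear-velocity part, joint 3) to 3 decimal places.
-1.500

axis z_2 = (0.0000,-1.0000,0.0000); lever o_n−o_2 = (-1.5000,-3.0000,2.5981)
cross product → J_v[:, 2] = (-2.5981,-0.0000,-1.5000)
J_ω[:, 2] = z_2
entry J[2][2] = -1.5000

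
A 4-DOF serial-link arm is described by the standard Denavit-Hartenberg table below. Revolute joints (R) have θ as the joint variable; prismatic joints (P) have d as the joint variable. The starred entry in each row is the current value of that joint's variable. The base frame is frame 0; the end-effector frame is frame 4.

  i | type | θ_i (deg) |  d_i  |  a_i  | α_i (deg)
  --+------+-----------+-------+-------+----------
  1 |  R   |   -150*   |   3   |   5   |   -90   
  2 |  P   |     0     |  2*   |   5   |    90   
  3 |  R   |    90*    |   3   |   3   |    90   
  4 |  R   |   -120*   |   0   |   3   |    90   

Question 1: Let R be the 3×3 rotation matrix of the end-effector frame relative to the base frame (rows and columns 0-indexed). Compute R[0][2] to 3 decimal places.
End-effector z-axis (col 2 of R) = (-0.4330,0.7500,0.5000)
R[0][2] = -0.4330

-0.433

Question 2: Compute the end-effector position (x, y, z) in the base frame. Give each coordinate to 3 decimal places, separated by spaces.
-6.910 -8.031 3.402

after link 1: o_1 = (-4.3301, -2.5000, 3.0000)
after link 2: o_2 = (-7.6603, -6.7321, 3.0000)
after link 3: o_3 = (-6.1603, -9.3301, 6.0000)
after link 4: o_4 = (-6.9103, -8.0311, 3.4019)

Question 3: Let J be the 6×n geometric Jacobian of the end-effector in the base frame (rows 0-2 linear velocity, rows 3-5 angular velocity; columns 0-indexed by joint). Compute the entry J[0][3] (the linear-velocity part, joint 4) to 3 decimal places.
1.299

axis z_3 = (-0.8660,-0.5000,0.0000); lever o_n−o_3 = (-0.7500,1.2990,-2.5981)
cross product → J_v[:, 3] = (1.2990,-2.2500,-1.5000)
J_ω[:, 3] = z_3
entry J[0][3] = 1.2990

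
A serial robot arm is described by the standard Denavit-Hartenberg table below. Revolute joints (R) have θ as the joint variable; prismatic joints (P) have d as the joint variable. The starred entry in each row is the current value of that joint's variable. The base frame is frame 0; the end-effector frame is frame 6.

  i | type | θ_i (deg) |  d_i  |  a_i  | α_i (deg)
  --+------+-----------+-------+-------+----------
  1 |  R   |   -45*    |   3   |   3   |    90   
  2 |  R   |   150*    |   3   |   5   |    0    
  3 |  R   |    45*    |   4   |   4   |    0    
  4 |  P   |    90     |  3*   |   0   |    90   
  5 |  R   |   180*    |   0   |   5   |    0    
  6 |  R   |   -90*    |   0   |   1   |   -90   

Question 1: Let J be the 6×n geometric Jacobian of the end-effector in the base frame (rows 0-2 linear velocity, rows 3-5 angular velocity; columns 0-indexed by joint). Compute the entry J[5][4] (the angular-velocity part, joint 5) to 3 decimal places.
axis z_4 = (-0.6830,0.6830,-0.2588); lever o_n−o_4 = (-1.6222,0.2080,4.8296)
cross product → J_v[:, 4] = (3.3525,3.7185,0.9659)
J_ω[:, 4] = z_4
entry J[5][4] = -0.2588

-0.259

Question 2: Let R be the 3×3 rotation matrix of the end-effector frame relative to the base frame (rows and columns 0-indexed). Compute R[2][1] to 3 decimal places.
End-effector y-axis (col 1 of R) = (0.6830,-0.6830,0.2588)
R[2][1] = 0.2588

0.259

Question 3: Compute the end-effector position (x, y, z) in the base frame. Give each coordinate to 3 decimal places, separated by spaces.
-12.366 -3.191 9.294

after link 1: o_1 = (2.1213, -2.1213, 3.0000)
after link 2: o_2 = (-3.0619, -1.1808, 5.5000)
after link 3: o_3 = (-8.6223, -1.2772, 4.4647)
after link 4: o_4 = (-10.7437, -3.3985, 4.4647)
after link 5: o_5 = (-11.6587, -2.4834, 9.2944)
after link 6: o_6 = (-12.3658, -3.1905, 9.2944)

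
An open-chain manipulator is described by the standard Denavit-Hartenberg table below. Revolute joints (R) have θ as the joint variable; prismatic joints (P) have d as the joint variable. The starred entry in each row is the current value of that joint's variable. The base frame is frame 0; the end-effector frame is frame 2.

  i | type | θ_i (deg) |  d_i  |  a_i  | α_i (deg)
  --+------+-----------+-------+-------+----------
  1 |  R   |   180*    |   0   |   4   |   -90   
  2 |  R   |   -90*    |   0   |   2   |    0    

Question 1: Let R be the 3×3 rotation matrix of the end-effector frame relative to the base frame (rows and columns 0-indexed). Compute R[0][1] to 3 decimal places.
-1.000

End-effector y-axis (col 1 of R) = (-1.0000,0.0000,-0.0000)
R[0][1] = -1.0000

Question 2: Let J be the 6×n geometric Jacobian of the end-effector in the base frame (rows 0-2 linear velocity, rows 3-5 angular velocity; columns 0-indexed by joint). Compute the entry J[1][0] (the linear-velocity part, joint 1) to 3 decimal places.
-4.000

axis z_0 = ẑ; lever o_n−o_0 = (-4.0000,0.0000,2.0000)
cross product → J_v[:, 0] = (-0.0000,-4.0000,0.0000)
J_ω[:, 0] = z_0
entry J[1][0] = -4.0000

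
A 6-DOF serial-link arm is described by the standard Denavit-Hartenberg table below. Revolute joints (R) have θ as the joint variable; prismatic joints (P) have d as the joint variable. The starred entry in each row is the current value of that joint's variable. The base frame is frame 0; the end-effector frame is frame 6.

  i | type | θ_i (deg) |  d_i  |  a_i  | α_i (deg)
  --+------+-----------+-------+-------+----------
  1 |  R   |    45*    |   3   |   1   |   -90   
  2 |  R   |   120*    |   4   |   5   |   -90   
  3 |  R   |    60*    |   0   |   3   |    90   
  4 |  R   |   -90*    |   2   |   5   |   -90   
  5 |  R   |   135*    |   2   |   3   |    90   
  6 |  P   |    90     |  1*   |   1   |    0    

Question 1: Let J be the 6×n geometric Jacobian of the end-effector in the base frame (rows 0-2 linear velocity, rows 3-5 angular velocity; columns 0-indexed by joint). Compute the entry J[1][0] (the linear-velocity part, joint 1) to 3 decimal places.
1.467

axis z_0 = ẑ; lever o_n−o_0 = (1.4669,-0.8105,-5.0998)
cross product → J_v[:, 0] = (0.8105,1.4669,-0.0000)
J_ω[:, 0] = z_0
entry J[1][0] = 1.4669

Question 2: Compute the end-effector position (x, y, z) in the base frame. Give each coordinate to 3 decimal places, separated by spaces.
1.467 -0.811 -5.100

after link 1: o_1 = (0.7071, 0.7071, 3.0000)
after link 2: o_2 = (-3.8891, 1.7678, -1.3301)
after link 3: o_3 = (-2.5823, -0.5997, -2.6292)
after link 4: o_4 = (-0.8399, 2.5569, -6.6292)
after link 5: o_5 = (0.1318, -0.4209, -4.8435)
after link 6: o_6 = (1.4669, -0.8105, -5.0998)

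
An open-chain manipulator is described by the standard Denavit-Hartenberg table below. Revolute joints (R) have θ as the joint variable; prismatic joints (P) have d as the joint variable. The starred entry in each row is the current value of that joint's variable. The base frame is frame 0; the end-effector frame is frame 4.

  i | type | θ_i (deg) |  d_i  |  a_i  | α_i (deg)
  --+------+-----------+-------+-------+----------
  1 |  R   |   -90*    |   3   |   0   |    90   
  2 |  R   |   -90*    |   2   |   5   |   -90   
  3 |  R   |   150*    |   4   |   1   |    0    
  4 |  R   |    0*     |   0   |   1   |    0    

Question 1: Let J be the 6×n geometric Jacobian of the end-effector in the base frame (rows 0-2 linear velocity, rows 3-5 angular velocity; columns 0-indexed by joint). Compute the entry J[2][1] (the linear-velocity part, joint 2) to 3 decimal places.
axis z_1 = (-1.0000,-0.0000,0.0000); lever o_n−o_1 = (-1.0000,-4.0000,-3.2679)
cross product → J_v[:, 1] = (0.0000,-3.2679,4.0000)
J_ω[:, 1] = z_1
entry J[2][1] = 4.0000

4.000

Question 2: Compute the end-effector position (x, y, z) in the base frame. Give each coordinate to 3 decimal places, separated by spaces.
after link 1: o_1 = (0.0000, 0.0000, 3.0000)
after link 2: o_2 = (-2.0000, -0.0000, -2.0000)
after link 3: o_3 = (-1.5000, -4.0000, -1.1340)
after link 4: o_4 = (-1.0000, -4.0000, -0.2679)

-1.000 -4.000 -0.268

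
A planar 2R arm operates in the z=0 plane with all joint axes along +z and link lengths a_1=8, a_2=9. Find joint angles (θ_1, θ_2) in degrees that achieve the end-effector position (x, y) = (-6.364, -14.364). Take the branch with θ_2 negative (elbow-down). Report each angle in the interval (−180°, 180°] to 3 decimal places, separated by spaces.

cos θ_2 = (246.8250−8²−9²)/(2·8·9) = 0.7071; θ_2 = -44.9991° (elbow-down)
β = atan2(-14.3640,-6.3640) = -113.8958°; ψ = atan2(-6.3639,14.3641) = -23.8953°
θ_1 = β − ψ = -90.0006°

-90.001 -44.999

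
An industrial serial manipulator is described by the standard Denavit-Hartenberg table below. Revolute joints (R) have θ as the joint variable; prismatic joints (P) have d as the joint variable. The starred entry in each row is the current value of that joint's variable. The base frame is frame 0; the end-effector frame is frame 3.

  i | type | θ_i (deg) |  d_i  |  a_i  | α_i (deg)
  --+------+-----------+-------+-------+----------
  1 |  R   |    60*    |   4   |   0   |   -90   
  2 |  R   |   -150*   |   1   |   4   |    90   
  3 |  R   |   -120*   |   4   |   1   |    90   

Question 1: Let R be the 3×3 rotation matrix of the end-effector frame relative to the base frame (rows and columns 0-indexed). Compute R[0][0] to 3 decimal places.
End-effector x-axis (col 0 of R) = (0.9665,-0.0580,-0.2500)
R[0][0] = 0.9665

0.967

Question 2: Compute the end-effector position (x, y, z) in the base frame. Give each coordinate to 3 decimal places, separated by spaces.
-2.632 -4.290 2.286

after link 1: o_1 = (0.0000, 0.0000, 4.0000)
after link 2: o_2 = (-2.5981, -2.5000, 6.0000)
after link 3: o_3 = (-2.6316, -4.2901, 2.2859)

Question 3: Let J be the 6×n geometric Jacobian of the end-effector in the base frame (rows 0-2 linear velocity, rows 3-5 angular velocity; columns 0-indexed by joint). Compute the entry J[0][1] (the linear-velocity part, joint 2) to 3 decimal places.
-0.857

axis z_1 = (-0.8660,0.5000,0.0000); lever o_n−o_1 = (-2.6316,-4.2901,-1.7141)
cross product → J_v[:, 1] = (-0.8571,-1.4845,5.0311)
J_ω[:, 1] = z_1
entry J[0][1] = -0.8571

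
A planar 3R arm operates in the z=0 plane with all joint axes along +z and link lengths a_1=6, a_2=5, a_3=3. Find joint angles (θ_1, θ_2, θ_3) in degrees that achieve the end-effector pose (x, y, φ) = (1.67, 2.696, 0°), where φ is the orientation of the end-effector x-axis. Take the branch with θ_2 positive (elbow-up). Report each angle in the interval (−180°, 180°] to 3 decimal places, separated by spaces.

59.999 150.002 149.998

wrist centre = target − a_3·(cos φ, sin φ) = (-1.3300, 2.6960)
cos θ_2 = (9.0373−6²−5²)/(2·6·5) = -0.8660; θ_2 = 150.0022° (elbow-up)
β = atan2(2.6960,-1.3300) = 116.2582°; ψ = atan2(2.4998,1.6698) = 56.2588°
θ_1 = β − ψ = 59.9994°
θ_3 = φ − θ_1 − θ_2 = 149.9984° (wrapped to (-180°,180°])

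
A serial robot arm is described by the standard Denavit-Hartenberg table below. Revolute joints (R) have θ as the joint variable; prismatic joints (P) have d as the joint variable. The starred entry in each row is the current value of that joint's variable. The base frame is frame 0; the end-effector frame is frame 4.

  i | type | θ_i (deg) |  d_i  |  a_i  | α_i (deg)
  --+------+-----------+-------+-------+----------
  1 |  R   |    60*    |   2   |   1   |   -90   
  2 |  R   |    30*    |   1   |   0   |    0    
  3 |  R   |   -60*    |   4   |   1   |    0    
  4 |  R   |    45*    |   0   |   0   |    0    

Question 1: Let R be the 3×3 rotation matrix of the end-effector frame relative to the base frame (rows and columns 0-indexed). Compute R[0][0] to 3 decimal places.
0.483

End-effector x-axis (col 0 of R) = (0.4830,0.8365,-0.2588)
R[0][0] = 0.4830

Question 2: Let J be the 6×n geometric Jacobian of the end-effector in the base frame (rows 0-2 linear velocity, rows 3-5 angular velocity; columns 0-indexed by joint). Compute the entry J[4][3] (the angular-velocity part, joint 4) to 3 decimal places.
axis z_3 = (-0.8660,0.5000,0.0000); lever o_n−o_3 = (0.0000,0.0000,0.0000)
cross product → J_v[:, 3] = (0.0000,0.0000,-0.0000)
J_ω[:, 3] = z_3
entry J[4][3] = 0.5000

0.500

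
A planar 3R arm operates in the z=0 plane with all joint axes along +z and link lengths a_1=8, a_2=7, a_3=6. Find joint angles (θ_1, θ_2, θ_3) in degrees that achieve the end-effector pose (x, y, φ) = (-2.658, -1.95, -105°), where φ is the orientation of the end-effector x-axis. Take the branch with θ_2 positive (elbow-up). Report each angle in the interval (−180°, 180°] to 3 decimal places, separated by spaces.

wrist centre = target − a_3·(cos φ, sin φ) = (-1.1051, 3.8456)
cos θ_2 = (16.0095−8²−7²)/(2·8·7) = -0.8660; θ_2 = 149.9955° (elbow-up)
β = atan2(3.8456,-1.1051) = 106.0329°; ψ = atan2(3.5005,1.9381) = 61.0282°
θ_1 = β − ψ = 45.0047°
θ_3 = φ − θ_1 − θ_2 = 59.9997° (wrapped to (-180°,180°])

45.005 149.996 60.000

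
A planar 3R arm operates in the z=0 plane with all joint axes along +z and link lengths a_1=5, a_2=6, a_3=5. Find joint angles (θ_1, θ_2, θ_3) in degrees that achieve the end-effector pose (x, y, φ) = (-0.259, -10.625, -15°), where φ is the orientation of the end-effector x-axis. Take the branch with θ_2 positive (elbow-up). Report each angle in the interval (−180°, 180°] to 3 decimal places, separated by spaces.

wrist centre = target − a_3·(cos φ, sin φ) = (-5.0886, -9.3309)
cos θ_2 = (112.9599−5²−6²)/(2·5·6) = 0.8660; θ_2 = 30.0030° (elbow-up)
β = atan2(-9.3309,-5.0886) = -118.6059°; ψ = atan2(3.0003,10.1960) = 16.3971°
θ_1 = β − ψ = -135.0030°
θ_3 = φ − θ_1 − θ_2 = 90.0000° (wrapped to (-180°,180°])

-135.003 30.003 90.000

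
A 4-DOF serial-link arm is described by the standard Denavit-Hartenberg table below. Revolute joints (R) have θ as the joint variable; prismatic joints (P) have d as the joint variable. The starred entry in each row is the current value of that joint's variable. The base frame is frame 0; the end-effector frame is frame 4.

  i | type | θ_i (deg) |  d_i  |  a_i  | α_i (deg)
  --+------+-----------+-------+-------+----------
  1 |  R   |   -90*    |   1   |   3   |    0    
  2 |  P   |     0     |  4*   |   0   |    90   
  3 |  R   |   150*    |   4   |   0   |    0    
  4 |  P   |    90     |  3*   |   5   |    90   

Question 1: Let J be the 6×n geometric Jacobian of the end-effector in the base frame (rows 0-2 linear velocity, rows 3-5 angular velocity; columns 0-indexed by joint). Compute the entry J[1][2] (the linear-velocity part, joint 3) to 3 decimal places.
-4.330

axis z_2 = (-1.0000,-0.0000,0.0000); lever o_n−o_2 = (-7.0000,2.5000,-4.3301)
cross product → J_v[:, 2] = (0.0000,-4.3301,-2.5000)
J_ω[:, 2] = z_2
entry J[1][2] = -4.3301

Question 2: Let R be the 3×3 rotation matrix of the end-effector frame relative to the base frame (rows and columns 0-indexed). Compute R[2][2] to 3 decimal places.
End-effector z-axis (col 2 of R) = (-0.0000,0.8660,0.5000)
R[2][2] = 0.5000

0.500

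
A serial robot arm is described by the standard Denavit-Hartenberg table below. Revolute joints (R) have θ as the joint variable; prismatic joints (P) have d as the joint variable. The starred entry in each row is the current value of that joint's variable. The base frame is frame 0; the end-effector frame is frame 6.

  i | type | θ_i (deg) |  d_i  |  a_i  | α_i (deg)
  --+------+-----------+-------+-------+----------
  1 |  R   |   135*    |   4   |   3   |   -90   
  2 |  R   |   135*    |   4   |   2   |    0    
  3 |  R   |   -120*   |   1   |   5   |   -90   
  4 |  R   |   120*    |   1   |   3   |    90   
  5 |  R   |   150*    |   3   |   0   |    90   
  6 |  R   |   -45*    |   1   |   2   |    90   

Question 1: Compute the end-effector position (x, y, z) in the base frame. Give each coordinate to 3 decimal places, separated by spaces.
-5.808 2.645 -1.255

after link 1: o_1 = (-2.1213, 2.1213, 4.0000)
after link 2: o_2 = (-3.9497, -1.7071, 2.5858)
after link 3: o_3 = (-8.0719, 1.0008, 1.2917)
after link 4: o_4 = (-5.0273, 1.6304, 0.7140)
after link 5: o_5 = (-5.7411, 4.4656, 0.0416)
after link 6: o_6 = (-5.8080, 2.6449, -1.2548)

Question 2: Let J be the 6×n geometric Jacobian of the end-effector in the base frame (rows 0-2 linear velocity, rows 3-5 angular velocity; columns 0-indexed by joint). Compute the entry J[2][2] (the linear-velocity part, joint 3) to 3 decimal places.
-4.391

axis z_2 = (-0.7071,-0.7071,0.0000); lever o_n−o_2 = (-1.8583,4.3520,-3.8406)
cross product → J_v[:, 2] = (2.7157,-2.7157,-4.3913)
J_ω[:, 2] = z_2
entry J[2][2] = -4.3913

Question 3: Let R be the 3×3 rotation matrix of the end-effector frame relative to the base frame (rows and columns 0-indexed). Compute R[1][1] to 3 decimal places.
End-effector y-axis (col 1 of R) = (0.6354,-0.0231,-0.7718)
R[1][1] = -0.0231

-0.023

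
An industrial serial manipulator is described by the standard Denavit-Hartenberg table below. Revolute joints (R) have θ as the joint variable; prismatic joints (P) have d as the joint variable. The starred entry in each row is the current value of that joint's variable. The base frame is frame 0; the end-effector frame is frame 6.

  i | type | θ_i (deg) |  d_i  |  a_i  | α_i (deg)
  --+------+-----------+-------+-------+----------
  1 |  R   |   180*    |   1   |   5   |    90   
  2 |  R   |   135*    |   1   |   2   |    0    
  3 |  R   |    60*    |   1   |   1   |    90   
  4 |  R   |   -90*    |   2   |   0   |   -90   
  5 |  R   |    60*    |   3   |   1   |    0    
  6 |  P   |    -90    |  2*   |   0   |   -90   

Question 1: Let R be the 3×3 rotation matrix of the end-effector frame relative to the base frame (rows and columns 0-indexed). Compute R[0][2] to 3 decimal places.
End-effector z-axis (col 2 of R) = (-0.2241,-0.5000,-0.8365)
R[0][2] = -0.2241

-0.224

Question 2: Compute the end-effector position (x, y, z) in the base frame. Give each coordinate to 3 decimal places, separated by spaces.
after link 1: o_1 = (-5.0000, 0.0000, 1.0000)
after link 2: o_2 = (-3.5858, 1.0000, 2.4142)
after link 3: o_3 = (-2.6199, 2.0000, 2.1554)
after link 4: o_4 = (-2.1022, 2.0000, 4.0872)
after link 5: o_5 = (0.5714, 1.5000, 2.4743)
after link 6: o_6 = (2.5033, 1.5000, 1.9566)

2.503 1.500 1.957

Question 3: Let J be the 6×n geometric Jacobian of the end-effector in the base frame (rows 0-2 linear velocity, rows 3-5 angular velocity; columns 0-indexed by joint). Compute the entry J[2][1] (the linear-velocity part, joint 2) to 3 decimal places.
axis z_1 = (0.0000,1.0000,0.0000); lever o_n−o_1 = (7.5033,1.5000,0.9566)
cross product → J_v[:, 1] = (0.9566,0.0000,-7.5033)
J_ω[:, 1] = z_1
entry J[2][1] = -7.5033

-7.503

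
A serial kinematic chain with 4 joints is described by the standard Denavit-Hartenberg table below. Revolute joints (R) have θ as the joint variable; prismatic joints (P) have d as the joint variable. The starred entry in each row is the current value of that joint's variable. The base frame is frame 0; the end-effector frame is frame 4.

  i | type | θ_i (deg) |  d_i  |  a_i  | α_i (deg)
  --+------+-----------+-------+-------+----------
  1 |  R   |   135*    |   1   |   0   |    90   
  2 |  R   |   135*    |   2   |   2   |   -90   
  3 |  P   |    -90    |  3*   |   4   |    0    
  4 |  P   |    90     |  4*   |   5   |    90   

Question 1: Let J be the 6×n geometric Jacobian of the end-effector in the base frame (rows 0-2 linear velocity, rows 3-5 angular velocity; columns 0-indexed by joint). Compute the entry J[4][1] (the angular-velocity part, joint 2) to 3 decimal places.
0.707

axis z_1 = (0.7071,0.7071,0.0000); lever o_n−o_1 = (11.2426,-2.7574,0.0000)
cross product → J_v[:, 1] = (0.0000,-0.0000,-9.8995)
J_ω[:, 1] = z_1
entry J[4][1] = 0.7071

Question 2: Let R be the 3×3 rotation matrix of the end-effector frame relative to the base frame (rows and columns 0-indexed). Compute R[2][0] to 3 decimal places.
0.707

End-effector x-axis (col 0 of R) = (0.5000,-0.5000,0.7071)
R[2][0] = 0.7071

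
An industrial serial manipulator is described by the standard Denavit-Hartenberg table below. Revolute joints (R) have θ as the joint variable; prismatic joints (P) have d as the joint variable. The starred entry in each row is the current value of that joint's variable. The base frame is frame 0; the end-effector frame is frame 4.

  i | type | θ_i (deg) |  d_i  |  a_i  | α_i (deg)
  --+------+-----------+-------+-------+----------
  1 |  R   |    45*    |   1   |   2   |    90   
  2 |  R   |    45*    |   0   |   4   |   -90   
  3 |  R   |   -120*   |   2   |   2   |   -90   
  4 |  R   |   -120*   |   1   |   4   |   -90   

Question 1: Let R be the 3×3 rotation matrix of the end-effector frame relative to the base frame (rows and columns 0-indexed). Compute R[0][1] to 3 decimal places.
-0.787

End-effector y-axis (col 1 of R) = (-0.7866,-0.0795,-0.6124)
R[0][1] = -0.7866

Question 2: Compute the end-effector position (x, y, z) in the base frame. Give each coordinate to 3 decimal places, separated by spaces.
after link 1: o_1 = (1.4142, 1.4142, 1.0000)
after link 2: o_2 = (3.4142, 3.4142, 3.8284)
after link 3: o_3 = (3.1390, 0.6895, 4.5355)
after link 4: o_4 = (1.4687, 0.7616, 8.3045)

1.469 0.762 8.305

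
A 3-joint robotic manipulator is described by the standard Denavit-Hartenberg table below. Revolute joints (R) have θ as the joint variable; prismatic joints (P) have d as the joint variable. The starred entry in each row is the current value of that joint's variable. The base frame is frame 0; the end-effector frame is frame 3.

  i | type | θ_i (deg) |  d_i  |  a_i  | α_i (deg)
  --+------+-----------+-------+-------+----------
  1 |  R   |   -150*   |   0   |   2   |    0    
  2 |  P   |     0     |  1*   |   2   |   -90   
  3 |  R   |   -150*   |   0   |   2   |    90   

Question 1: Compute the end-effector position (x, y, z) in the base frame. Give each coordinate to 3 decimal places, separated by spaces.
after link 1: o_1 = (-1.7321, -1.0000, 0.0000)
after link 2: o_2 = (-3.4641, -2.0000, 1.0000)
after link 3: o_3 = (-1.9641, -1.1340, 2.0000)

-1.964 -1.134 2.000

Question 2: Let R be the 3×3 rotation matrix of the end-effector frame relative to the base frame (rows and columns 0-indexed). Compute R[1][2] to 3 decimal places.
End-effector z-axis (col 2 of R) = (0.4330,0.2500,-0.8660)
R[1][2] = 0.2500

0.250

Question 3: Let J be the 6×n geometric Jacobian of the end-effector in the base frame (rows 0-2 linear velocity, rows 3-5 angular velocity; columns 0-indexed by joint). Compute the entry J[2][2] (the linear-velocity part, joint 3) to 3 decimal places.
1.732

axis z_2 = (0.5000,-0.8660,0.0000); lever o_n−o_2 = (1.5000,0.8660,1.0000)
cross product → J_v[:, 2] = (-0.8660,-0.5000,1.7321)
J_ω[:, 2] = z_2
entry J[2][2] = 1.7321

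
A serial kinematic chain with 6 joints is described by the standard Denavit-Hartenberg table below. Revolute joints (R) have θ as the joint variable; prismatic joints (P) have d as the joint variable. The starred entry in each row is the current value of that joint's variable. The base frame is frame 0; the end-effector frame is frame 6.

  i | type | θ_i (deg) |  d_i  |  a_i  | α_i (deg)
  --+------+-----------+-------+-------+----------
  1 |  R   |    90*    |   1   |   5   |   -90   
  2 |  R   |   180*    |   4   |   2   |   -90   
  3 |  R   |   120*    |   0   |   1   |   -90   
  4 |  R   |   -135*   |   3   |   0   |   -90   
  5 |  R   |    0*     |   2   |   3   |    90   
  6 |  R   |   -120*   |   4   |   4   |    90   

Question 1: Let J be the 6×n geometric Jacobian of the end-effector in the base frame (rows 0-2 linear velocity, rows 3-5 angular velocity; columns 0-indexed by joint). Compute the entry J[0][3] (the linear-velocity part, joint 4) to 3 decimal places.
-0.284

axis z_3 = (-0.5000,0.8660,0.0000); lever o_n−o_3 = (-5.0089,5.1910,-0.3282)
cross product → J_v[:, 3] = (-0.2842,-0.1641,1.7424)
J_ω[:, 3] = z_3
entry J[0][3] = -0.2842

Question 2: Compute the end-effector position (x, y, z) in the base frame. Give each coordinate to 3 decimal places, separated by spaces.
-8.143 8.691 0.672

after link 1: o_1 = (0.0000, 5.0000, 1.0000)
after link 2: o_2 = (-4.0000, 3.0000, 1.0000)
after link 3: o_3 = (-3.1340, 3.5000, 1.0000)
after link 4: o_4 = (-4.6340, 6.0981, 1.0000)
after link 5: o_5 = (-5.2463, 5.7445, 4.5355)
after link 6: o_6 = (-8.1429, 8.6910, 0.6718)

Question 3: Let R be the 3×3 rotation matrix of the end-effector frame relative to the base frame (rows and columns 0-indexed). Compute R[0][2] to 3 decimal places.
0.837

End-effector z-axis (col 2 of R) = (0.8365,0.4830,-0.2588)
R[0][2] = 0.8365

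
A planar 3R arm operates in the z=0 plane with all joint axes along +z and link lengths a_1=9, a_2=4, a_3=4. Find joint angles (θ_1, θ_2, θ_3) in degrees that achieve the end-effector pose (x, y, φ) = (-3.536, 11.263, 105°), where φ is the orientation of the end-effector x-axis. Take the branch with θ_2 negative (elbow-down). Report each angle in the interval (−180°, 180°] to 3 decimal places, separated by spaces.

135.003 -119.997 89.994

wrist centre = target − a_3·(cos φ, sin φ) = (-2.5007, 7.3993)
cos θ_2 = (61.0032−9²−4²)/(2·9·4) = -0.5000; θ_2 = -119.9970° (elbow-down)
β = atan2(7.3993,-2.5007) = 108.6736°; ψ = atan2(-3.4642,7.0002) = -26.3296°
θ_1 = β − ψ = 135.0032°
θ_3 = φ − θ_1 − θ_2 = 89.9939° (wrapped to (-180°,180°])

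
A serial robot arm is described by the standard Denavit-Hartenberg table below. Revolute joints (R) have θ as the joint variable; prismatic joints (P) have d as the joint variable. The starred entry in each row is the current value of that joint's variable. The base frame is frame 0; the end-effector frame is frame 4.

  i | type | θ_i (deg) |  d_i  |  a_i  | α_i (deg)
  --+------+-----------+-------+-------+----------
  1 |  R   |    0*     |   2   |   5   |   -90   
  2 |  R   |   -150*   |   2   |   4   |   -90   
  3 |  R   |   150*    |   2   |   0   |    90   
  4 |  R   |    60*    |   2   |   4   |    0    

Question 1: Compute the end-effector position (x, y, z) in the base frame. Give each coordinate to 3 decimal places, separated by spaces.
4.902 -0.732 8.366

after link 1: o_1 = (5.0000, 0.0000, 2.0000)
after link 2: o_2 = (1.5359, 2.0000, 4.0000)
after link 3: o_3 = (2.5359, 2.0000, 5.7321)
after link 4: o_4 = (4.9019, -0.7321, 8.3660)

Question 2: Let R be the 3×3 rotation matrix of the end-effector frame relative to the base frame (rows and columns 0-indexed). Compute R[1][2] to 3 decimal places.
End-effector z-axis (col 2 of R) = (-0.4330,-0.8660,0.2500)
R[1][2] = -0.8660

-0.866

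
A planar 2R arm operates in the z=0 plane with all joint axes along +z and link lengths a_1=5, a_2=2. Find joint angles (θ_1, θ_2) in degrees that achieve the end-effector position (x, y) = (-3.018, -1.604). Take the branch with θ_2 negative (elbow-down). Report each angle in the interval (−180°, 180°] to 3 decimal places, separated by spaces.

-134.992 -149.991

cos θ_2 = (11.6811−5²−2²)/(2·5·2) = -0.8659; θ_2 = -149.9906° (elbow-down)
β = atan2(-1.6040,-3.0180) = -152.0103°; ψ = atan2(-1.0003,3.2681) = -17.0180°
θ_1 = β − ψ = -134.9923°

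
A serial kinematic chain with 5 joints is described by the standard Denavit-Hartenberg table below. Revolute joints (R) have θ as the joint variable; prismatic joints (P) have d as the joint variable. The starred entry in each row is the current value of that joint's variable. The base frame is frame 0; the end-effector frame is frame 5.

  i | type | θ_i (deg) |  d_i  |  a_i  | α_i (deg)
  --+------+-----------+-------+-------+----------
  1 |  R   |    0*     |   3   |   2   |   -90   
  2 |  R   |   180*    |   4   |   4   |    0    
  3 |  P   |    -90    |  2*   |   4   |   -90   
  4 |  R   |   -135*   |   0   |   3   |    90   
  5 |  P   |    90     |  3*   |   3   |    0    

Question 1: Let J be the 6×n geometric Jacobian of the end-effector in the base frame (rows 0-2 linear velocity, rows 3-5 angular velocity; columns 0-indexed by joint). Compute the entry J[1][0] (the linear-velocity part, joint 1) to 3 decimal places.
-5.000

axis z_0 = ẑ; lever o_n−o_0 = (-5.0000,6.0000,3.2426)
cross product → J_v[:, 0] = (-6.0000,-5.0000,0.0000)
J_ω[:, 0] = z_0
entry J[1][0] = -5.0000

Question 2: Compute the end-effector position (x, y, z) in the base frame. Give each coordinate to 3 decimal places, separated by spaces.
after link 1: o_1 = (2.0000, 0.0000, 3.0000)
after link 2: o_2 = (-2.0000, 4.0000, 3.0000)
after link 3: o_3 = (-2.0000, 6.0000, -1.0000)
after link 4: o_4 = (-2.0000, 8.1213, 1.1213)
after link 5: o_5 = (-5.0000, 6.0000, 3.2426)

-5.000 6.000 3.243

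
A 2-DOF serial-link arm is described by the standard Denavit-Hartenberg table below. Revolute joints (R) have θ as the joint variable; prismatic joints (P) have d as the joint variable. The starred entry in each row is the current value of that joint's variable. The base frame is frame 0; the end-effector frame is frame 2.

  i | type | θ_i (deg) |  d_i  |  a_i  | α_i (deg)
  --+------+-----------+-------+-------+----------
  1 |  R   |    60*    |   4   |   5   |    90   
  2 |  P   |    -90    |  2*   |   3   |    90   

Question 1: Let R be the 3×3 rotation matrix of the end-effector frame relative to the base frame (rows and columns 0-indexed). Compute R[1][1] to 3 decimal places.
-0.500

End-effector y-axis (col 1 of R) = (0.8660,-0.5000,0.0000)
R[1][1] = -0.5000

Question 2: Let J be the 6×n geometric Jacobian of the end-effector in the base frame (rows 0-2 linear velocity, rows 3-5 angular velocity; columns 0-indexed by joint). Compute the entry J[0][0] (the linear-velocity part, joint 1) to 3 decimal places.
-3.330

axis z_0 = ẑ; lever o_n−o_0 = (4.2321,3.3301,1.0000)
cross product → J_v[:, 0] = (-3.3301,4.2321,0.0000)
J_ω[:, 0] = z_0
entry J[0][0] = -3.3301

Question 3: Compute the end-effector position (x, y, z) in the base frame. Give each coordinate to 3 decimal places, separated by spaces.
after link 1: o_1 = (2.5000, 4.3301, 4.0000)
after link 2: o_2 = (4.2321, 3.3301, 1.0000)

4.232 3.330 1.000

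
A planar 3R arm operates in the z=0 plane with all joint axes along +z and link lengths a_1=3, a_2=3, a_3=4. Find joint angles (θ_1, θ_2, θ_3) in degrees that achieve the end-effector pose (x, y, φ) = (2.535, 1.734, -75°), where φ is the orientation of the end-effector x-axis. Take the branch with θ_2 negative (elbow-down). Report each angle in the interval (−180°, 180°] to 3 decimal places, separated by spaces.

90.018 -30.032 -134.986

wrist centre = target − a_3·(cos φ, sin φ) = (1.4997, 5.5977)
cos θ_2 = (33.5835−3²−3²)/(2·3·3) = 0.8657; θ_2 = -30.0318° (elbow-down)
β = atan2(5.5977,1.4997) = 75.0017°; ψ = atan2(-1.5014,5.5972) = -15.0159°
θ_1 = β − ψ = 90.0176°
θ_3 = φ − θ_1 − θ_2 = -134.9858° (wrapped to (-180°,180°])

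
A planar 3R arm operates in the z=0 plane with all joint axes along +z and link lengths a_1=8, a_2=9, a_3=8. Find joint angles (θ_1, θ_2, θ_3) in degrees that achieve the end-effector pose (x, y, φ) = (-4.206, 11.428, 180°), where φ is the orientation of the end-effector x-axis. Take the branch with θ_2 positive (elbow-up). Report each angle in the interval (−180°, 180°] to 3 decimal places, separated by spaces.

wrist centre = target − a_3·(cos φ, sin φ) = (3.7940, 11.4280)
cos θ_2 = (144.9936−8²−9²)/(2·8·9) = -0.0000; θ_2 = 90.0025° (elbow-up)
β = atan2(11.4280,3.7940) = 71.6343°; ψ = atan2(9.0000,7.9996) = 48.3679°
θ_1 = β − ψ = 23.2664°
θ_3 = φ − θ_1 − θ_2 = 66.7311° (wrapped to (-180°,180°])

23.266 90.003 66.731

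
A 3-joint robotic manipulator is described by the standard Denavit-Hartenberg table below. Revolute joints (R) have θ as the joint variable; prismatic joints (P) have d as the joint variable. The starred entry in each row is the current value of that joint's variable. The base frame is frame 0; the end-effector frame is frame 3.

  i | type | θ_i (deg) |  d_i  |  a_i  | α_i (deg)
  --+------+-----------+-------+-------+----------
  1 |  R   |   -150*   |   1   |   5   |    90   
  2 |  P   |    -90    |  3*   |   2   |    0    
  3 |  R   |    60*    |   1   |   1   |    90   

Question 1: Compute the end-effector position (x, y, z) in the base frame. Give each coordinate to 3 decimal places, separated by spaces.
after link 1: o_1 = (-4.3301, -2.5000, 1.0000)
after link 2: o_2 = (-5.8301, 0.0981, -1.0000)
after link 3: o_3 = (-7.0801, 0.5311, -1.5000)

-7.080 0.531 -1.500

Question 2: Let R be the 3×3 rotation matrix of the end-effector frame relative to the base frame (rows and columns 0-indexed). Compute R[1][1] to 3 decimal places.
0.866

End-effector y-axis (col 1 of R) = (-0.5000,0.8660,0.0000)
R[1][1] = 0.8660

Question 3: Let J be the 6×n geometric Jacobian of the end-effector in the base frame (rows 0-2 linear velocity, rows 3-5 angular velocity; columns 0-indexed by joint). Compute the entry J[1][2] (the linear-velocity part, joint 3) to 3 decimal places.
-0.250

axis z_2 = (-0.5000,0.8660,0.0000); lever o_n−o_2 = (-1.2500,0.4330,-0.5000)
cross product → J_v[:, 2] = (-0.4330,-0.2500,0.8660)
J_ω[:, 2] = z_2
entry J[1][2] = -0.2500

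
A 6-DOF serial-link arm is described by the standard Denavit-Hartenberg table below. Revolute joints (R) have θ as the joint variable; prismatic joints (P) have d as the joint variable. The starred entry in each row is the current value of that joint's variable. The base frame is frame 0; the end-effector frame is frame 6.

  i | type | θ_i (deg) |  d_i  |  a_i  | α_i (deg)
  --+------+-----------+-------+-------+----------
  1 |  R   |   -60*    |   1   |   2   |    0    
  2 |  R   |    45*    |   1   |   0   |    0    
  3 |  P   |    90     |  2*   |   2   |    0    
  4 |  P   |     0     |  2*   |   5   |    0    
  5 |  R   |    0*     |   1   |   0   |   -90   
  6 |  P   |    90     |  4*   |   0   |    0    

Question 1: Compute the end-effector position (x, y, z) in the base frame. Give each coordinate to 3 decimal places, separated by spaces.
after link 1: o_1 = (1.0000, -1.7321, 1.0000)
after link 2: o_2 = (1.0000, -1.7321, 2.0000)
after link 3: o_3 = (1.5176, 0.1998, 4.0000)
after link 4: o_4 = (2.8117, 5.0294, 6.0000)
after link 5: o_5 = (2.8117, 5.0294, 7.0000)
after link 6: o_6 = (-1.0520, 6.0647, 7.0000)

-1.052 6.065 7.000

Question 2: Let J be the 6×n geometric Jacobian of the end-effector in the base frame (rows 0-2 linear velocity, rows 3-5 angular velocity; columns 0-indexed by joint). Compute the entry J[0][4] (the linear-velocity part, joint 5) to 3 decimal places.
-1.035

axis z_4 = (0.0000,0.0000,1.0000); lever o_n−o_4 = (-3.8637,1.0353,1.0000)
cross product → J_v[:, 4] = (-1.0353,-3.8637,0.0000)
J_ω[:, 4] = z_4
entry J[0][4] = -1.0353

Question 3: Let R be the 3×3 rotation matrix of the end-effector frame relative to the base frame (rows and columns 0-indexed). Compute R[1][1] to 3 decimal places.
End-effector y-axis (col 1 of R) = (-0.2588,-0.9659,-0.0000)
R[1][1] = -0.9659

-0.966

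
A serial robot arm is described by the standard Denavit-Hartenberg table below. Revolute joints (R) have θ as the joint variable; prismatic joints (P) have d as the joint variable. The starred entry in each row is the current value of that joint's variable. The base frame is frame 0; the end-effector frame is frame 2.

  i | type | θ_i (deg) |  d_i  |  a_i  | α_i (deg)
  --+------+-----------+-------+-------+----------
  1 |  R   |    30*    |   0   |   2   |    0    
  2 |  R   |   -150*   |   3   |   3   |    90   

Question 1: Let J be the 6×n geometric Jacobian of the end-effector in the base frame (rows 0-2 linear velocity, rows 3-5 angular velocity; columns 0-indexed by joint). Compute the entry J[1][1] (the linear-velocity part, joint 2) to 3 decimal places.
axis z_1 = (0.0000,0.0000,1.0000); lever o_n−o_1 = (-1.5000,-2.5981,3.0000)
cross product → J_v[:, 1] = (2.5981,-1.5000,0.0000)
J_ω[:, 1] = z_1
entry J[1][1] = -1.5000

-1.500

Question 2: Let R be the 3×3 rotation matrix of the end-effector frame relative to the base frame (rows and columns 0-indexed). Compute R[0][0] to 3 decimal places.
-0.500

End-effector x-axis (col 0 of R) = (-0.5000,-0.8660,0.0000)
R[0][0] = -0.5000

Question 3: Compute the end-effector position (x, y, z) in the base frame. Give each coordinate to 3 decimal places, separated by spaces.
after link 1: o_1 = (1.7321, 1.0000, 0.0000)
after link 2: o_2 = (0.2321, -1.5981, 3.0000)

0.232 -1.598 3.000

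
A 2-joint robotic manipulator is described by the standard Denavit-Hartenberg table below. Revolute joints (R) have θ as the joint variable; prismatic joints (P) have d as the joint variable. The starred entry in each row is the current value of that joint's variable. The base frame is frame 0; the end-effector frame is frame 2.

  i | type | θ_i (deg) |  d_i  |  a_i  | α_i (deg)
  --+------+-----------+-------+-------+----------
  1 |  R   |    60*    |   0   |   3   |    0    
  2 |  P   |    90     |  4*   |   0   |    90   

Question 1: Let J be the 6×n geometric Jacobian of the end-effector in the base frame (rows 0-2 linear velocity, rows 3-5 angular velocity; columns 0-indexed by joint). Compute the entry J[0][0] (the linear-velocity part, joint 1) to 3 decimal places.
-2.598

axis z_0 = ẑ; lever o_n−o_0 = (1.5000,2.5981,4.0000)
cross product → J_v[:, 0] = (-2.5981,1.5000,0.0000)
J_ω[:, 0] = z_0
entry J[0][0] = -2.5981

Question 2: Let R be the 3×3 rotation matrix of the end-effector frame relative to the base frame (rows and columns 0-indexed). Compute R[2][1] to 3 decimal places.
1.000

End-effector y-axis (col 1 of R) = (-0.0000,-0.0000,1.0000)
R[2][1] = 1.0000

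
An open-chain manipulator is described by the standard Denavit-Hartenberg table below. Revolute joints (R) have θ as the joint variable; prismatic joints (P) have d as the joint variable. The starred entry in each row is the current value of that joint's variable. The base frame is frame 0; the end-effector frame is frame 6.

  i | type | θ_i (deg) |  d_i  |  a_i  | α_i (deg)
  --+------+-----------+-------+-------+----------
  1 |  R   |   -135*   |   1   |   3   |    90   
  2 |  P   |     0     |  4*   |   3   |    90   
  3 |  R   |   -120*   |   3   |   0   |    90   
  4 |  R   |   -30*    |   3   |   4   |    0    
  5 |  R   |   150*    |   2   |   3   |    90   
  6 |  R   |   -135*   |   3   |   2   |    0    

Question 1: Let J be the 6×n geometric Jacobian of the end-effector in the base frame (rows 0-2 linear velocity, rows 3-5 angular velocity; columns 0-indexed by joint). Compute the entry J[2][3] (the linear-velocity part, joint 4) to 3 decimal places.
-5.269

axis z_3 = (0.2588,0.9659,-0.0000); lever o_n−o_3 = (6.0178,2.0998,-0.8733)
cross product → J_v[:, 3] = (-0.8436,0.2260,-5.2693)
J_ω[:, 3] = z_3
entry J[2][3] = -5.2693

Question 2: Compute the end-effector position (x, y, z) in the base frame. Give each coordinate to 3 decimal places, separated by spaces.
-1.053 0.686 -2.873

after link 1: o_1 = (-2.1213, -2.1213, 1.0000)
after link 2: o_2 = (-7.0711, -1.4142, 1.0000)
after link 3: o_3 = (-7.0711, -1.4142, -2.0000)
after link 4: o_4 = (-2.9485, 0.5870, -0.0000)
after link 5: o_5 = (-3.8798, 2.9071, -2.5981)
after link 6: o_6 = (-1.0533, 0.6856, -2.8733)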